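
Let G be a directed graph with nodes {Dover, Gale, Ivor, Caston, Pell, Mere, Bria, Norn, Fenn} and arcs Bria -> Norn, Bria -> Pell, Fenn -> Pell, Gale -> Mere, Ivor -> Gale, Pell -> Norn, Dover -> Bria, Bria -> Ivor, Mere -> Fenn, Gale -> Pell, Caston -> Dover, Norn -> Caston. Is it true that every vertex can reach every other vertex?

Yes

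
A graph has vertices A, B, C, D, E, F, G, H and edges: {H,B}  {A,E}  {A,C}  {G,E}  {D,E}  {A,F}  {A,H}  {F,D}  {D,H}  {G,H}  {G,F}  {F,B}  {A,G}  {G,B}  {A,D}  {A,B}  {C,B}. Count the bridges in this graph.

The edges on the cycle A-G-B-C-A are not bridges since each lies on that cycle.
Every edge lies on some cycle, so there are no bridges.

0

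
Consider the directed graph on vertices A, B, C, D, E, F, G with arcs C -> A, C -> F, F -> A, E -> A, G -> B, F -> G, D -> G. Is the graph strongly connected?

No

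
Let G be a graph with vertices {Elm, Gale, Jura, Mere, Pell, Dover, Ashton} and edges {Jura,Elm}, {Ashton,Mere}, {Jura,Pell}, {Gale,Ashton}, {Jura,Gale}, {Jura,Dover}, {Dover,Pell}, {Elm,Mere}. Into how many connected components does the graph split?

Starting from Elm we can reach Elm, Gale, Jura, Mere, Pell, Dover, Ashton. That is one component of size 7.
Total: 1 component.

1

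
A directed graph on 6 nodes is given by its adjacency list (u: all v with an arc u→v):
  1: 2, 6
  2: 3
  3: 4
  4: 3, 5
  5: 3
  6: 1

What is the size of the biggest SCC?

3

{3, 4, 5} are all mutually reachable — one SCC of size 3.
{1, 6} are all mutually reachable — one SCC of size 2.
{2} is an SCC by itself.
The largest has 3 vertices.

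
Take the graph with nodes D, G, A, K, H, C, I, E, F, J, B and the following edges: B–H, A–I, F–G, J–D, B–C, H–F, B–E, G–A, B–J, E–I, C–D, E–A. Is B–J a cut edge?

After removing B–J, the path B-C-D-J still connects them, so the edge is not a bridge.

No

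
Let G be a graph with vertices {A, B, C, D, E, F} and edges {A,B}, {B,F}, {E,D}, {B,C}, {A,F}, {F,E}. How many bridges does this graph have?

3

The edges on the cycle A-B-F-A are not bridges since each lies on that cycle.
But removing E–D disconnects E from D; removing F–E disconnects F from E; removing B–C disconnects B from C — these are bridges.
That makes 3 bridges.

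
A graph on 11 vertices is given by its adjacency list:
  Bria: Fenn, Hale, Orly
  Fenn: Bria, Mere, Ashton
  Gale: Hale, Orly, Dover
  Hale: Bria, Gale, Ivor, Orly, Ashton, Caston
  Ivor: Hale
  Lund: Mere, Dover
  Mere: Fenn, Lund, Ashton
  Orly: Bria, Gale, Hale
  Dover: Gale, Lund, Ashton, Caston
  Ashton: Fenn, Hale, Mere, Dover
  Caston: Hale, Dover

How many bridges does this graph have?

The edges on the cycle Hale-Caston-Dover-Gale-Orly-Bria-Hale are not bridges since each lies on that cycle.
But removing Hale-Ivor disconnects Hale from Ivor — this is a bridge.

1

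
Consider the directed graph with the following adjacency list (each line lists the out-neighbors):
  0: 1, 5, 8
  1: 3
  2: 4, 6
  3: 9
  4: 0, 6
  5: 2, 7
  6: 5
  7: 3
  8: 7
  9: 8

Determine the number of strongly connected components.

{0, 2, 4, 5, 6} are all mutually reachable — one SCC of size 5.
{3, 7, 8, 9} are all mutually reachable — one SCC of size 4.
{1} is an SCC by itself.
That gives 3 strongly connected components.

3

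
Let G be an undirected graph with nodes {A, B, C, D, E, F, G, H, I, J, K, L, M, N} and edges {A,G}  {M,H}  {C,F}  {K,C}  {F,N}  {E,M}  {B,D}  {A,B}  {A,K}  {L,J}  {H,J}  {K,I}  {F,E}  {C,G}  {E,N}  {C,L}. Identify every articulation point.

A, B, C, K

Removing A increases the component count from 1 to 2, so A is a cut vertex.
Removing B increases the component count from 1 to 2, so B is a cut vertex.
Removing C increases the component count from 1 to 2, so C is a cut vertex.
Likewise K is a cut vertex.
By contrast removing G leaves 1 component; it is not a cut vertex. No other vertex is a cut vertex either.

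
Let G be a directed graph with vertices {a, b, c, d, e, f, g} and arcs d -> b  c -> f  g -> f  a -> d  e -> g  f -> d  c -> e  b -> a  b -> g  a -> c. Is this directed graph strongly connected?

Yes

From g we can reach every vertex (a, b, c, d, e, f, g), and every vertex can reach g (a, b, c, d, e, f, g). So the whole graph is one strongly connected component.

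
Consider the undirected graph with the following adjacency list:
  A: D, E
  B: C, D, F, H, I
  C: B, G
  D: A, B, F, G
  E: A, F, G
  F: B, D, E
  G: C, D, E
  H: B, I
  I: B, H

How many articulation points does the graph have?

Removing B increases the component count from 1 to 2, so B is a cut vertex.
By contrast removing H leaves 1 component; it is not a cut vertex. No other vertex is a cut vertex either.

1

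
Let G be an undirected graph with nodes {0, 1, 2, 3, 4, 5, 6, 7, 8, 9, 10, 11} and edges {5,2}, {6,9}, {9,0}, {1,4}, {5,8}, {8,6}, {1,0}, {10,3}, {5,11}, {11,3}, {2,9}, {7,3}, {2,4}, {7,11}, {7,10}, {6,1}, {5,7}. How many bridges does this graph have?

0

The edges on the cycle 6-9-0-1-6 are not bridges since each lies on that cycle.
Every edge lies on some cycle, so there are no bridges.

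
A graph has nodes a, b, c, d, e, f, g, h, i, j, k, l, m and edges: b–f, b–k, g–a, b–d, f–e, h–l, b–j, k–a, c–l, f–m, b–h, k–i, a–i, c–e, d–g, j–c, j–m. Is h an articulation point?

Deleting h leaves 1 component (was 1) (its neighbors b, l remain connected to each other), so h is not a cut vertex.

No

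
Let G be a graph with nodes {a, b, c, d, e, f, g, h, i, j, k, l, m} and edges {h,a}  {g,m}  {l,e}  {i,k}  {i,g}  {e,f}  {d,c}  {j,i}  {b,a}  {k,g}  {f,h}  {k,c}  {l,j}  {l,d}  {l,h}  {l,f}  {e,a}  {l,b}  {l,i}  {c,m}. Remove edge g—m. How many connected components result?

1

g and m are still connected via g-k-c-m, so the component count stays at 1.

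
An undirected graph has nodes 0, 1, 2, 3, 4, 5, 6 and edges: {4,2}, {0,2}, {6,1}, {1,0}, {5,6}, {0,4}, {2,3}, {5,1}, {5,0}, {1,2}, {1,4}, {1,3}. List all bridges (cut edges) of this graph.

The edges on the cycle 1-0-2-4-1 are not bridges since each lies on that cycle.
Every edge lies on some cycle, so there are no bridges.

none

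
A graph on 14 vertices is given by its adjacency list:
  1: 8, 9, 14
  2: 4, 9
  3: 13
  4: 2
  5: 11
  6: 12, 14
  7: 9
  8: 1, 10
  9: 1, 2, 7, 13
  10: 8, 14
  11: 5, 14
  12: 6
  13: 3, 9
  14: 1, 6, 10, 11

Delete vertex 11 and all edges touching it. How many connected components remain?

2

With 11 gone, the remaining components are: {5}; {1, 2, 3, 4, 6, 7, 8, 9, 10, 12, 13, 14}.
That is 2 components.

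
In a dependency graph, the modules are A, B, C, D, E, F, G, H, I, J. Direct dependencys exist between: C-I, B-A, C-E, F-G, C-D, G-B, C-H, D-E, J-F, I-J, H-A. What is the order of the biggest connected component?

10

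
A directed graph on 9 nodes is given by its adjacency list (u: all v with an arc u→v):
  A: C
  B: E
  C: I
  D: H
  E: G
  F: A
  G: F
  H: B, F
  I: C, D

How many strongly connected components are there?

1

{A, B, C, D, E, F, G, H, I} are all mutually reachable — one SCC of size 9.
That gives 1 strongly connected component.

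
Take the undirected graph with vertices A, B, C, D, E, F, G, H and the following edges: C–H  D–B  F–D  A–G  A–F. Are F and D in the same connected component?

Yes

From F we can reach A, B, D, F, G, which includes D.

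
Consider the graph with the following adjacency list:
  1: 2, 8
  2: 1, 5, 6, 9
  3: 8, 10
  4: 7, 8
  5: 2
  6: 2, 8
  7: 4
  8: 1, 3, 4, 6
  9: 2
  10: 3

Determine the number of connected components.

Starting from 1 we can reach 1, 2, 3, 4, 5, 6, 7, 8, 9, 10. That is one component of size 10.
Total: 1 component.

1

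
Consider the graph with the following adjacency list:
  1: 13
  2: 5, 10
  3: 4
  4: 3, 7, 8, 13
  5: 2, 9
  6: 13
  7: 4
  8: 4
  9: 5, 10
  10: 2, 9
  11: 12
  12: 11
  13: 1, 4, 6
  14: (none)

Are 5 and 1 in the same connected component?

No

The component containing 5 is {2, 5, 9, 10}, and 1 is not in it.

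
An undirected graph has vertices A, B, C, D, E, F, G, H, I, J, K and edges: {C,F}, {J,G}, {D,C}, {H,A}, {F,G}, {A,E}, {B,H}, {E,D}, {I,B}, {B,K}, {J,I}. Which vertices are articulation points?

B

Removing B increases the component count from 1 to 2, so B is a cut vertex.
By contrast removing A leaves 1 component; it is not a cut vertex. No other vertex is a cut vertex either.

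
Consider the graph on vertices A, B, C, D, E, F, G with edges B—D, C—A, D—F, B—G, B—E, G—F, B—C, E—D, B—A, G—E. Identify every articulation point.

B

Removing B increases the component count from 1 to 2, so B is a cut vertex.
By contrast removing C leaves 1 component; it is not a cut vertex. No other vertex is a cut vertex either.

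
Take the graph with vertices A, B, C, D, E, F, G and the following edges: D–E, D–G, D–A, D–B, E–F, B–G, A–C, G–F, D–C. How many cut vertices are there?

Removing D increases the component count from 1 to 2, so D is a cut vertex.
By contrast removing E leaves 1 component; it is not a cut vertex. No other vertex is a cut vertex either.

1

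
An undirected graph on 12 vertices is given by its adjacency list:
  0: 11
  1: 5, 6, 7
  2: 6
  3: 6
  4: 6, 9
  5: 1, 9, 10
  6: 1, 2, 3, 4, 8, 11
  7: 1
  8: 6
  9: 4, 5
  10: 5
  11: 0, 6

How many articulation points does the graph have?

Removing 1 increases the component count from 1 to 2, so 1 is a cut vertex.
Removing 5 increases the component count from 1 to 2, so 5 is a cut vertex.
Removing 6 increases the component count from 1 to 5, so 6 is a cut vertex.
Likewise 11 is a cut vertex.
By contrast removing 7 leaves 1 component; it is not a cut vertex. No other vertex is a cut vertex either.

4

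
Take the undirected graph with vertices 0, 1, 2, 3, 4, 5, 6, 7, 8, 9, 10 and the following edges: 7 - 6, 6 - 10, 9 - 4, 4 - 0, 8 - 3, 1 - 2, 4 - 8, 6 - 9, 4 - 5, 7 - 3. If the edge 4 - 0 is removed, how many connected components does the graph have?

3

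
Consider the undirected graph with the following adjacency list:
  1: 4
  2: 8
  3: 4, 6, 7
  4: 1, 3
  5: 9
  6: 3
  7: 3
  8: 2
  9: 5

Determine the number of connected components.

Starting from 5 we can reach 5, 9. That is one component of size 2.
Starting from 2 we can reach 2, 8. That is one component of size 2.
Starting from 1 we can reach 1, 3, 4, 6, 7. That is one component of size 5.
Total: 3 components.

3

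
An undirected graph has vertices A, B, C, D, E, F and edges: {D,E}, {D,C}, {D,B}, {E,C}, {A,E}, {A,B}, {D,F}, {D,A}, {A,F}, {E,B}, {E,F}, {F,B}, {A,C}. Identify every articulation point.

none

Removing A, for instance, still leaves 1 component. No single vertex removal increases the component count — the graph has no articulation points.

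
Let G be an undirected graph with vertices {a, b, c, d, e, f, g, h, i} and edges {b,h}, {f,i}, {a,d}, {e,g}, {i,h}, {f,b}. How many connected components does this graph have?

4

c is isolated — a component by itself.
Starting from a we can reach a, d. That is one component of size 2.
Starting from e we can reach e, g. That is one component of size 2.
Starting from b we can reach b, f, h, i. That is one component of size 4.
Total: 4 components.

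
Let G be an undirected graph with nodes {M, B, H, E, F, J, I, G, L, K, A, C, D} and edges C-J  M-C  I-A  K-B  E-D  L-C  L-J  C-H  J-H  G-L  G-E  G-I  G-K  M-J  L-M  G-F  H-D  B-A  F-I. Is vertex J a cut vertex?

No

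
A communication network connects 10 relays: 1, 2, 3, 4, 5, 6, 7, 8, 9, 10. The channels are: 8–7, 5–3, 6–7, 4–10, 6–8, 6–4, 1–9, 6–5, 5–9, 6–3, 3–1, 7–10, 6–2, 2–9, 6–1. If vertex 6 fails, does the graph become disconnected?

Yes

Deleting 6 raises the number of components from 1 to 2, so 6 is a cut vertex.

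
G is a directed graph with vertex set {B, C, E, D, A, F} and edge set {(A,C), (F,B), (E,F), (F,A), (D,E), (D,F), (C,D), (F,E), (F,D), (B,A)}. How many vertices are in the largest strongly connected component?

6

{A, B, C, D, E, F} are all mutually reachable — one SCC of size 6.
The largest has 6 vertices.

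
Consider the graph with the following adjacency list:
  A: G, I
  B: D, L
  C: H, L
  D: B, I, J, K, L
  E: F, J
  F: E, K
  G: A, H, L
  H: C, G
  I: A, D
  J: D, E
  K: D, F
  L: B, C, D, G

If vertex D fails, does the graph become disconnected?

Yes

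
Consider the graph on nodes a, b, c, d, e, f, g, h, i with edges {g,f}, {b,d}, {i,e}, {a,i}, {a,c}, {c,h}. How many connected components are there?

Starting from b we can reach b, d. That is one component of size 2.
Starting from f we can reach f, g. That is one component of size 2.
Starting from a we can reach a, c, e, h, i. That is one component of size 5.
Total: 3 components.

3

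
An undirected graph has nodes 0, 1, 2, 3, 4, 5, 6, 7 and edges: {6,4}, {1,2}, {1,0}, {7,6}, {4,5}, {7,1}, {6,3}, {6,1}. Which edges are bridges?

0-1, 1-2, 3-6, 4-5, 4-6

The edges on the cycle 7-6-1-7 are not bridges since each lies on that cycle.
But removing 4-5 disconnects 4 from 5; removing 1-0 disconnects 1 from 0; removing 6-4 disconnects 6 from 4; removing 6-3 disconnects 6 from 3 — these are bridges.
In total 5 edges are bridges.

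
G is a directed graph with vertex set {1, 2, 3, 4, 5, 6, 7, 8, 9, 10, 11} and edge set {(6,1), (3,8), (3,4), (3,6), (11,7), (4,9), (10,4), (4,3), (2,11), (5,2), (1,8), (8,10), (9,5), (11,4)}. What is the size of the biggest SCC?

10

{1, 2, 3, 4, 5, 6, 8, 9, 10, 11} are all mutually reachable — one SCC of size 10.
{7} is an SCC by itself.
The largest has 10 vertices.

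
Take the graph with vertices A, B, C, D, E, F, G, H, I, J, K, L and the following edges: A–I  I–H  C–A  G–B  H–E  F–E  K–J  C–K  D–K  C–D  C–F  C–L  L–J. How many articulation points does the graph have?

1

Removing C increases the component count from 2 to 3, so C is a cut vertex.
By contrast removing K leaves 2 components; it is not a cut vertex. No other vertex is a cut vertex either.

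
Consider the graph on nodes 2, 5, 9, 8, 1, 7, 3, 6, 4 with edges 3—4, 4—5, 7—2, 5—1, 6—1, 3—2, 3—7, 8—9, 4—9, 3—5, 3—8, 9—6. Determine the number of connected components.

Starting from 1 we can reach 1, 2, 3, 4, 5, 6, 7, 8, 9. That is one component of size 9.
Total: 1 component.

1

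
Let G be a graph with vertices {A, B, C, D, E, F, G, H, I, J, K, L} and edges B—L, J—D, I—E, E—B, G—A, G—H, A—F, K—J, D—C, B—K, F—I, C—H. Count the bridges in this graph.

1

The edges on the cycle G-A-F-I-E-B-K-J-D-C-H-G are not bridges since each lies on that cycle.
But removing L—B disconnects L from B — this is a bridge.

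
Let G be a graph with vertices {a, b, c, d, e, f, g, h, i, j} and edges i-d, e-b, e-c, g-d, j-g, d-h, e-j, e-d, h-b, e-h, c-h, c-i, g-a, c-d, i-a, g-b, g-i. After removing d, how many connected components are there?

2

With d gone, the remaining components are: {f}; {a, b, c, e, g, h, i, j}.
That is 2 components.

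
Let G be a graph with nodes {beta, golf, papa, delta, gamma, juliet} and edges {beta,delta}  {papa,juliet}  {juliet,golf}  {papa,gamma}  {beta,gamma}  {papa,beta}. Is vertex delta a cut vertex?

No

Deleting delta leaves 1 component (was 1), so delta is not a cut vertex.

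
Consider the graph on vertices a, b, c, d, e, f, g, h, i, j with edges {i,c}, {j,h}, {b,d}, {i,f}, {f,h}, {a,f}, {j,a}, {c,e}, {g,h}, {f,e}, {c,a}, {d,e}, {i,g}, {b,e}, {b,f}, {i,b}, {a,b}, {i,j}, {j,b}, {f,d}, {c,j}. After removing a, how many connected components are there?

1

With a gone, the remaining components are: {b, c, d, e, f, g, h, i, j}.
That is 1 component.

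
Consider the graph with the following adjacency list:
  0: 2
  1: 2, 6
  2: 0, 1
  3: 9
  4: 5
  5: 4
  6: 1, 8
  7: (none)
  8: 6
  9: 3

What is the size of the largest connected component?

5

7 is isolated — a component by itself.
Starting from 4 we can reach 4, 5. That is one component of size 2.
Starting from 3 we can reach 3, 9. That is one component of size 2.
Starting from 0 we can reach 0, 1, 2, 6, 8. That is one component of size 5.
The largest has 5 vertices.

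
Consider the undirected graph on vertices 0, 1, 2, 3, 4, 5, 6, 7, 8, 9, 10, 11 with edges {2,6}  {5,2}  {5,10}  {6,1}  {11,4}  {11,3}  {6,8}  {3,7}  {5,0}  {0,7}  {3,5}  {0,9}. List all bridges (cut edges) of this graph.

0-9, 1-6, 10-5, 11-3, 11-4, 2-5, 2-6, 6-8

The edges on the cycle 3-5-0-7-3 are not bridges since each lies on that cycle.
But removing 10-5 disconnects 10 from 5; removing 2-5 disconnects 2 from 5; removing 6-2 disconnects 6 from 2; removing 11-4 disconnects 11 from 4 — these are bridges.
In total 8 edges are bridges.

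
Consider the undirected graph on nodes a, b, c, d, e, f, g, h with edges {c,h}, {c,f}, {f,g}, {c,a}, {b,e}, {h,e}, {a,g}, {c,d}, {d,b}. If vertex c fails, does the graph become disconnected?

Deleting c raises the number of components from 1 to 2, so c is a cut vertex.

Yes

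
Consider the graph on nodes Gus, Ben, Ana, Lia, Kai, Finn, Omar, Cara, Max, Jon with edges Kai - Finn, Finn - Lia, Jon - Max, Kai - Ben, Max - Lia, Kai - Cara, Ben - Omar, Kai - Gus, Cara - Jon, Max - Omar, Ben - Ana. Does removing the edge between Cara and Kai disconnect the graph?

No

After removing Cara - Kai, the path Cara-Jon-Max-Omar-Ben-Kai still connects them, so the edge is not a bridge.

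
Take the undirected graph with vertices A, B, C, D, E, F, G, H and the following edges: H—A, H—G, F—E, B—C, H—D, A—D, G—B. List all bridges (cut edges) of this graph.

The edges on the cycle H-A-D-H are not bridges since each lies on that cycle.
But removing G—B disconnects G from B; removing F—E disconnects F from E; removing B—C disconnects B from C; removing H—G disconnects H from G — these are bridges.

B-C, B-G, E-F, G-H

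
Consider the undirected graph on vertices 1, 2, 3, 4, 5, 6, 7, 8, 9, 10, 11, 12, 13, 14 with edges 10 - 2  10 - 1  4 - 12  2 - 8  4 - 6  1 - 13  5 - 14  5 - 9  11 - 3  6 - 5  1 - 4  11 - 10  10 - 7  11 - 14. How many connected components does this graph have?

1

Starting from 1 we can reach 1, 2, 3, 4, 5, 6, 7, 8, 9, 10, 11, 12, 13, 14. That is one component of size 14.
Total: 1 component.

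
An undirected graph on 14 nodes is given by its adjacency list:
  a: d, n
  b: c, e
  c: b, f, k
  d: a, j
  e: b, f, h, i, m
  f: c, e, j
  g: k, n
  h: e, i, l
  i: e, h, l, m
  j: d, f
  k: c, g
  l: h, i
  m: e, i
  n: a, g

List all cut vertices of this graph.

Removing e increases the component count from 1 to 2, so e is a cut vertex.
By contrast removing n leaves 1 component; it is not a cut vertex. No other vertex is a cut vertex either.

e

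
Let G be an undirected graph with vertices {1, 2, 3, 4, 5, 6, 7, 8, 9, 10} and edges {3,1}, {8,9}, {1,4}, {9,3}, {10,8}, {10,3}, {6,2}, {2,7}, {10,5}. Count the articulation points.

Removing 1 increases the component count from 2 to 3, so 1 is a cut vertex.
Removing 2 increases the component count from 2 to 3, so 2 is a cut vertex.
Removing 3 increases the component count from 2 to 3, so 3 is a cut vertex.
Likewise 10 is a cut vertex.
By contrast removing 9 leaves 2 components; it is not a cut vertex. No other vertex is a cut vertex either.

4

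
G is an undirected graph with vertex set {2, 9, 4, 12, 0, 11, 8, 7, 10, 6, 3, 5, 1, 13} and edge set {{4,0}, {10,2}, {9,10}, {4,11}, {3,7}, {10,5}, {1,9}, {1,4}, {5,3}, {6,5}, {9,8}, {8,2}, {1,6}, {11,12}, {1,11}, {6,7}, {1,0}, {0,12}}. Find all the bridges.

The edges on the cycle 1-4-11-1 are not bridges since each lies on that cycle.
Every edge lies on some cycle, so there are no bridges.

none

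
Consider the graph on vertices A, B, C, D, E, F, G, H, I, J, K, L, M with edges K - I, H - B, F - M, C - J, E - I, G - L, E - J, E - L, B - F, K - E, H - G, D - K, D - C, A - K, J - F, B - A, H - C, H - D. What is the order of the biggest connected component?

Starting from A we can reach A, B, C, D, E, F, G, H, I, J, K, L, M. That is one component of size 13.
The largest has 13 vertices.

13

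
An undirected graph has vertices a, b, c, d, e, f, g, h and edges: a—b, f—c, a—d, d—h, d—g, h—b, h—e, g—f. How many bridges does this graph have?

4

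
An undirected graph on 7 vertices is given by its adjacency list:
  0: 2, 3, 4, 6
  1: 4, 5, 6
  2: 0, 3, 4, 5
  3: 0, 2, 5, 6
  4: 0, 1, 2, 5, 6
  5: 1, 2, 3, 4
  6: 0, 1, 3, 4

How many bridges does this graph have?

The edges on the cycle 2-5-4-2 are not bridges since each lies on that cycle.
Every edge lies on some cycle, so there are no bridges.

0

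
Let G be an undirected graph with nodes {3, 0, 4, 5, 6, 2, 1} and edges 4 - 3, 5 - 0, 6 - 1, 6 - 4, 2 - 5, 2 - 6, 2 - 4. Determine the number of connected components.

1

Starting from 0 we can reach 0, 1, 2, 3, 4, 5, 6. That is one component of size 7.
Total: 1 component.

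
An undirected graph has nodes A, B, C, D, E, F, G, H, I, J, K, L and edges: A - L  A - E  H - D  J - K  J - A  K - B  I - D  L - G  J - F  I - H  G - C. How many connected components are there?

2

Starting from D we can reach D, H, I. That is one component of size 3.
Starting from A we can reach A, B, C, E, F, G, J, K, L. That is one component of size 9.
Total: 2 components.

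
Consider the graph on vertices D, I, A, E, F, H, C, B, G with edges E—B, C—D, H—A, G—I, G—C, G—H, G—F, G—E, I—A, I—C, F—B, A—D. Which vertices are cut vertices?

G

Removing G increases the component count from 1 to 2, so G is a cut vertex.
By contrast removing F leaves 1 component; it is not a cut vertex. No other vertex is a cut vertex either.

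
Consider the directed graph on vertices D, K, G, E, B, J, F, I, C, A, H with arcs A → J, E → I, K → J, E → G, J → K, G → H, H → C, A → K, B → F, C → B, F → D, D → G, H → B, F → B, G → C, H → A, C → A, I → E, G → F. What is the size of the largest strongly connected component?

6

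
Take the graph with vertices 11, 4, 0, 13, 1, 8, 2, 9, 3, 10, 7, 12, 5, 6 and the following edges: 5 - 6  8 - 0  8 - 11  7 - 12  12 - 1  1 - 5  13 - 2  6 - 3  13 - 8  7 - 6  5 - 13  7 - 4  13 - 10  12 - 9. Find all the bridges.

0-8, 10-13, 11-8, 12-9, 13-2, 13-5, 13-8, 3-6, 4-7

The edges on the cycle 7-12-1-5-6-7 are not bridges since each lies on that cycle.
But removing 8 - 13 disconnects 8 from 13; removing 8 - 0 disconnects 8 from 0; removing 5 - 13 disconnects 5 from 13; removing 10 - 13 disconnects 10 from 13 — these are bridges.
In total 9 edges are bridges.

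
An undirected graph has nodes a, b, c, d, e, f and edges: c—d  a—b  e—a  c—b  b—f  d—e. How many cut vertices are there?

Removing b increases the component count from 1 to 2, so b is a cut vertex.
By contrast removing a leaves 1 component; it is not a cut vertex. No other vertex is a cut vertex either.

1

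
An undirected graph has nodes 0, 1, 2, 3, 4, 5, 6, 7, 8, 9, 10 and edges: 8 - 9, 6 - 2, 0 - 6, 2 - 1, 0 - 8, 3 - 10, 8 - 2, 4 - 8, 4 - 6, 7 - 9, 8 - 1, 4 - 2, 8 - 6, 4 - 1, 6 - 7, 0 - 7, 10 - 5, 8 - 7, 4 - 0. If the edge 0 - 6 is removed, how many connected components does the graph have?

0 and 6 are still connected via 0-4-6, so the component count stays at 2.

2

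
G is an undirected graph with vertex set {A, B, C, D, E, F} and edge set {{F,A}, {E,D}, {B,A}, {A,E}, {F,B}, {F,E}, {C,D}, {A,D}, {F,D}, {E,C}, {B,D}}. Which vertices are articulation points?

Removing B, for instance, still leaves 1 component. No single vertex removal increases the component count — the graph has no articulation points.

none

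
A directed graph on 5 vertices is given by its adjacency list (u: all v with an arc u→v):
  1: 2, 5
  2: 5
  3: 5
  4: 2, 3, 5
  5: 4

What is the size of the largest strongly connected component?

4

{2, 3, 4, 5} are all mutually reachable — one SCC of size 4.
{1} is an SCC by itself.
The largest has 4 vertices.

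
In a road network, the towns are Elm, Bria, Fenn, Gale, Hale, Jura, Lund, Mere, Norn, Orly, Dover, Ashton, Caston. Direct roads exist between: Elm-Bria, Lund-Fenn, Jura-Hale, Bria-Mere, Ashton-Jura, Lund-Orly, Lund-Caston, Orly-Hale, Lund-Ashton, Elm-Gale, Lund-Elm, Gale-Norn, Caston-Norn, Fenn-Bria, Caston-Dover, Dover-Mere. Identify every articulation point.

Removing Lund increases the component count from 1 to 2, so Lund is a cut vertex.
By contrast removing Ashton leaves 1 component; it is not a cut vertex. No other vertex is a cut vertex either.

Lund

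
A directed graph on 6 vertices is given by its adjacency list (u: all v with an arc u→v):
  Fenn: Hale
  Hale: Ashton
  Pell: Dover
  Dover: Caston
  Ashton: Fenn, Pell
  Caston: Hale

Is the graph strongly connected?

From Fenn we can reach every vertex (Fenn, Hale, Pell, Dover, Ashton, Caston), and every vertex can reach Fenn (Fenn, Hale, Pell, Dover, Ashton, Caston). So the whole graph is one strongly connected component.

Yes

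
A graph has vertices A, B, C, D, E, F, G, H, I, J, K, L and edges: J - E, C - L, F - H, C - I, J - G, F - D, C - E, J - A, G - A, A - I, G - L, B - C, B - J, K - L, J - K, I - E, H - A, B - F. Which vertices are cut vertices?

Removing F increases the component count from 1 to 2, so F is a cut vertex.
By contrast removing E leaves 1 component; it is not a cut vertex. No other vertex is a cut vertex either.

F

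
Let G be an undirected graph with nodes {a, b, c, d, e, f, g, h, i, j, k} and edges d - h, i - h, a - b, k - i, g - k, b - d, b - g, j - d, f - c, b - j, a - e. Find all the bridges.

a-b, a-e, c-f

The edges on the cycle b-g-k-i-h-d-j-b are not bridges since each lies on that cycle.
But removing a - e disconnects a from e; removing f - c disconnects f from c; removing a - b disconnects a from b — these are bridges.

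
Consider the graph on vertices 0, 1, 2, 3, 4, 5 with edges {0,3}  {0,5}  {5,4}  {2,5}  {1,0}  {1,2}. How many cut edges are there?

2

The edges on the cycle 1-0-5-2-1 are not bridges since each lies on that cycle.
But removing 4–5 disconnects 4 from 5; removing 3–0 disconnects 3 from 0 — these are bridges.
That makes 2 bridges.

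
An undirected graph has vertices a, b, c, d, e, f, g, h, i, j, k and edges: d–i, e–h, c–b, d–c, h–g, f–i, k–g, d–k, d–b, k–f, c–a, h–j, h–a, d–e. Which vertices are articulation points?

Removing h increases the component count from 1 to 2, so h is a cut vertex.
By contrast removing c leaves 1 component; it is not a cut vertex. No other vertex is a cut vertex either.

h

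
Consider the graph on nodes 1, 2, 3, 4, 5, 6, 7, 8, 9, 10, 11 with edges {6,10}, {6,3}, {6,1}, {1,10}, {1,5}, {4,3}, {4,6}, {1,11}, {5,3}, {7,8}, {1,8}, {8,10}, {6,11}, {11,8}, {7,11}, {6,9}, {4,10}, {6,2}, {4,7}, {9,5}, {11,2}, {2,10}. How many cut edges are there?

The edges on the cycle 6-1-5-3-6 are not bridges since each lies on that cycle.
Every edge lies on some cycle, so there are no bridges.

0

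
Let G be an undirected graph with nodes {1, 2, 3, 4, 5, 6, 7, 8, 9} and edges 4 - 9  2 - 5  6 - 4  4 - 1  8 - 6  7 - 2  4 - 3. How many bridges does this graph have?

removing 9 - 4 disconnects 9 from 4; removing 3 - 4 disconnects 3 from 4; removing 7 - 2 disconnects 7 from 2; removing 6 - 8 disconnects 6 from 8 — these are bridges.
In total 7 edges are bridges.

7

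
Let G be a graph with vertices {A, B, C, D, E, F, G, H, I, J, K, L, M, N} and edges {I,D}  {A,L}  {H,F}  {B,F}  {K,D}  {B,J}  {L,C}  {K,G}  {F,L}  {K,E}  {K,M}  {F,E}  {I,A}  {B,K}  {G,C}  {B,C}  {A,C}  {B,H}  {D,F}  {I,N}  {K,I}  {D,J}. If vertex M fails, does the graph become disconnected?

Deleting M leaves 1 component (was 1), so M is not a cut vertex.

No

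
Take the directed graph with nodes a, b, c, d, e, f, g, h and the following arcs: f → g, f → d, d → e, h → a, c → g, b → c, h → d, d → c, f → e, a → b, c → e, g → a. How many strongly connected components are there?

{a, b, c, g} are all mutually reachable — one SCC of size 4.
{e} is an SCC by itself.
{d} is an SCC by itself.
{h} is an SCC by itself.
{f} is an SCC by itself.
That gives 5 strongly connected components.

5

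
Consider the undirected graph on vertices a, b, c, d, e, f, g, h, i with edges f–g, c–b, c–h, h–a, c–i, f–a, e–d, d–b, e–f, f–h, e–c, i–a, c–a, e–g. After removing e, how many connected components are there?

1

With e gone, the remaining components are: {a, b, c, d, f, g, h, i}.
That is 1 component.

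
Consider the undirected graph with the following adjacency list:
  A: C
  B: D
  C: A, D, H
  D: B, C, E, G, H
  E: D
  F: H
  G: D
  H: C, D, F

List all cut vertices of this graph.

Removing C increases the component count from 1 to 2, so C is a cut vertex.
Removing D increases the component count from 1 to 4, so D is a cut vertex.
Removing H increases the component count from 1 to 2, so H is a cut vertex.
By contrast removing F leaves 1 component; it is not a cut vertex. No other vertex is a cut vertex either.

C, D, H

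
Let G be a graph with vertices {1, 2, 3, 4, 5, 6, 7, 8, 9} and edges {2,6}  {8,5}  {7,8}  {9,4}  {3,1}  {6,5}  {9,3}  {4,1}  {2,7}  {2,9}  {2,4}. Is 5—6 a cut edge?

No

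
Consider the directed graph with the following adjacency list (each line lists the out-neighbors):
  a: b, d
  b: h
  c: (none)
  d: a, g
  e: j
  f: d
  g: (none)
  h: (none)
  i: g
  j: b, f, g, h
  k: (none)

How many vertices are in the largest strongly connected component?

2

{a, d} are all mutually reachable — one SCC of size 2.
{j} is an SCC by itself.
{i} is an SCC by itself.
{h} is an SCC by itself.
{b} is an SCC by itself.
(and 5 more singleton SCCs)
The largest has 2 vertices.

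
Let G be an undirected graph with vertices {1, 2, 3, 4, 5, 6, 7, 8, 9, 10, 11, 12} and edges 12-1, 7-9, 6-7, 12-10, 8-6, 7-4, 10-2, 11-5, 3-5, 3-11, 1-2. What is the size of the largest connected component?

Starting from 3 we can reach 3, 5, 11. That is one component of size 3.
Starting from 1 we can reach 1, 2, 10, 12. That is one component of size 4.
Starting from 4 we can reach 4, 6, 7, 8, 9. That is one component of size 5.
The largest has 5 vertices.

5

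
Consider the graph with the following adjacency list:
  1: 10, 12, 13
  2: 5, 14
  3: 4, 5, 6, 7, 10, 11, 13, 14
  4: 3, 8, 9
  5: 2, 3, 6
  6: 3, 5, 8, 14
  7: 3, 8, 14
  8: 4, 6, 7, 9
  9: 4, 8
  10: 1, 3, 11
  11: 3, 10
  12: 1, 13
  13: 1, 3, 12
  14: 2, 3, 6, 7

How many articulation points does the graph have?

1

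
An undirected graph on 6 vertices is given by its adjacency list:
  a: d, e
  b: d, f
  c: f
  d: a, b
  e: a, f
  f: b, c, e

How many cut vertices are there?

Removing f increases the component count from 1 to 2, so f is a cut vertex.
By contrast removing e leaves 1 component; it is not a cut vertex. No other vertex is a cut vertex either.

1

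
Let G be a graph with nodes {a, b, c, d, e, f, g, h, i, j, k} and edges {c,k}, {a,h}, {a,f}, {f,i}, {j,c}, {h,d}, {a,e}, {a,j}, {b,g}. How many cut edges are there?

9

removing a—e disconnects a from e; removing b—g disconnects b from g; removing i—f disconnects i from f; removing d—h disconnects d from h — these are bridges.
In total 9 edges are bridges.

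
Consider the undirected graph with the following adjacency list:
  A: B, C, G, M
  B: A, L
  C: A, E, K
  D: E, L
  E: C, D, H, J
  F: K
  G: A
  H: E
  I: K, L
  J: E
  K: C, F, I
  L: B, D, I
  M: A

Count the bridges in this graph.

5

The edges on the cycle C-K-I-L-B-A-C are not bridges since each lies on that cycle.
But removing J-E disconnects J from E; removing M-A disconnects M from A; removing H-E disconnects H from E; removing G-A disconnects G from A — these are bridges.
In total 5 edges are bridges.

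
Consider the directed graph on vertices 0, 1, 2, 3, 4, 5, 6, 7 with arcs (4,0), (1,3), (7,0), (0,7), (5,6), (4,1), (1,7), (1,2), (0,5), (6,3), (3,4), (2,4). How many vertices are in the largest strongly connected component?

8

{0, 1, 2, 3, 4, 5, 6, 7} are all mutually reachable — one SCC of size 8.
The largest has 8 vertices.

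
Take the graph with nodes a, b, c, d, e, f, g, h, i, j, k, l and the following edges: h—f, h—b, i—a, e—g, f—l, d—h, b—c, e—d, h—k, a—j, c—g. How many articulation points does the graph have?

Removing a increases the component count from 2 to 3, so a is a cut vertex.
Removing f increases the component count from 2 to 3, so f is a cut vertex.
Removing h increases the component count from 2 to 4, so h is a cut vertex.
By contrast removing i leaves 2 components; it is not a cut vertex. No other vertex is a cut vertex either.

3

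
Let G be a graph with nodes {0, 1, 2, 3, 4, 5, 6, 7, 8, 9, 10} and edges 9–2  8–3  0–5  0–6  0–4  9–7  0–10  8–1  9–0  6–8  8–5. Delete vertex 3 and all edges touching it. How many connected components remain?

1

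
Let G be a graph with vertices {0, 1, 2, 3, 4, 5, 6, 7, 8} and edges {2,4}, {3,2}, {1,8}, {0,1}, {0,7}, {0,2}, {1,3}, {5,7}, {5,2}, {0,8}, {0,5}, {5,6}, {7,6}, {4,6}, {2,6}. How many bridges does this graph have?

0

The edges on the cycle 0-1-3-2-0 are not bridges since each lies on that cycle.
Every edge lies on some cycle, so there are no bridges.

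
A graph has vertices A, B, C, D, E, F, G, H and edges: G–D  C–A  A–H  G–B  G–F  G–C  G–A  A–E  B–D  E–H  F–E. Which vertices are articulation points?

Removing G increases the component count from 1 to 2, so G is a cut vertex.
By contrast removing C leaves 1 component; it is not a cut vertex. No other vertex is a cut vertex either.

G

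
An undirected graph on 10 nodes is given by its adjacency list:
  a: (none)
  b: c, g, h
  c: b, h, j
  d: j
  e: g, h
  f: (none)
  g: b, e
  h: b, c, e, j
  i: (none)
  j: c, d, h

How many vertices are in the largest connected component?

f is isolated — a component by itself.
a is isolated — a component by itself.
i is isolated — a component by itself.
Starting from b we can reach b, c, d, e, g, h, j. That is one component of size 7.
The largest has 7 vertices.

7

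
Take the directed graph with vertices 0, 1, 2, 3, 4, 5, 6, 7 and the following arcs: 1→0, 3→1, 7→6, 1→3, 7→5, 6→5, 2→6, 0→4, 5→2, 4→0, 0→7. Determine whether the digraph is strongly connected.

There is no directed path from 7 to 4, so the graph is not strongly connected.

No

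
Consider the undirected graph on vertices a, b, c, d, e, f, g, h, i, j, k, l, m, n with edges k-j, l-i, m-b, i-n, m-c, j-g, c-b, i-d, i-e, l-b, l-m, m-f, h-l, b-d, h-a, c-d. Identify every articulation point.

h, i, j, l, m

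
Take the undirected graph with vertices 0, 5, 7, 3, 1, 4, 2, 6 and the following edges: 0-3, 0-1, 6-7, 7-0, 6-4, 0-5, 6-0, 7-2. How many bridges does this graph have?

5

The edges on the cycle 6-7-0-6 are not bridges since each lies on that cycle.
But removing 0-1 disconnects 0 from 1; removing 6-4 disconnects 6 from 4; removing 0-5 disconnects 0 from 5; removing 7-2 disconnects 7 from 2 — these are bridges.
In total 5 edges are bridges.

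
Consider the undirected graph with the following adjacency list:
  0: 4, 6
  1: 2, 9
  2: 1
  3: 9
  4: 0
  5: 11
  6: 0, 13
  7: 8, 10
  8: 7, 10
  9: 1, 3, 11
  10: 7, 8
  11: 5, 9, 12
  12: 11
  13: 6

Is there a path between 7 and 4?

No

The component containing 7 is {7, 8, 10}, and 4 is not in it.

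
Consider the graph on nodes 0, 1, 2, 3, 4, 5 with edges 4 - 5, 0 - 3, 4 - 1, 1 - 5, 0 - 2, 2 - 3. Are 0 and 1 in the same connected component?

The component containing 0 is {0, 2, 3}, and 1 is not in it.

No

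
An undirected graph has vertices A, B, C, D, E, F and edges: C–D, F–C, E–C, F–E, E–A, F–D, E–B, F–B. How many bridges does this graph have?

1

The edges on the cycle F-E-C-D-F are not bridges since each lies on that cycle.
But removing A–E disconnects A from E — this is a bridge.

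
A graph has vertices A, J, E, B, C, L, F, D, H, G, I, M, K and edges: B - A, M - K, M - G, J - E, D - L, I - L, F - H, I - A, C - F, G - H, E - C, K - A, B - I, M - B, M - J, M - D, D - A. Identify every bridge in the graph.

The edges on the cycle M-B-I-L-D-M are not bridges since each lies on that cycle.
Every edge lies on some cycle, so there are no bridges.

none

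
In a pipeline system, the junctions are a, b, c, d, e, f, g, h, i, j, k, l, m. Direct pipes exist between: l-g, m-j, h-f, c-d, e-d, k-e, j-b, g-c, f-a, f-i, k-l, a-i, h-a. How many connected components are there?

3

Starting from b we can reach b, j, m. That is one component of size 3.
Starting from a we can reach a, f, h, i. That is one component of size 4.
Starting from c we can reach c, d, e, g, k, l. That is one component of size 6.
Total: 3 components.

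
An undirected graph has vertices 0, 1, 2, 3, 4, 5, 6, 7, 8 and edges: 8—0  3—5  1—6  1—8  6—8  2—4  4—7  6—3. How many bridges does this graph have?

The edges on the cycle 1-6-8-1 are not bridges since each lies on that cycle.
But removing 2—4 disconnects 2 from 4; removing 7—4 disconnects 7 from 4; removing 8—0 disconnects 8 from 0; removing 3—5 disconnects 3 from 5 — these are bridges.
In total 5 edges are bridges.

5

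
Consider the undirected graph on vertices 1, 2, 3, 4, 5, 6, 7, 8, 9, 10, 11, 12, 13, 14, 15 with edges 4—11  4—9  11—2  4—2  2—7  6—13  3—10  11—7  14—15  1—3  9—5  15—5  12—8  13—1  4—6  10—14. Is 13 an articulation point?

Deleting 13 leaves 2 components (was 2), so 13 is not a cut vertex.

No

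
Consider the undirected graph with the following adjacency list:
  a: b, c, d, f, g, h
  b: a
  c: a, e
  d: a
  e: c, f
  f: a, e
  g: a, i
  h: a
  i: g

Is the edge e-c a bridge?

No

After removing e-c, the path e-f-a-c still connects them, so the edge is not a bridge.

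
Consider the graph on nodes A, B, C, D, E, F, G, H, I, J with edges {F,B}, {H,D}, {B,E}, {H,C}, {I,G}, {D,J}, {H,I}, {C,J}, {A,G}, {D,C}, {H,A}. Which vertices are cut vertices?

B, H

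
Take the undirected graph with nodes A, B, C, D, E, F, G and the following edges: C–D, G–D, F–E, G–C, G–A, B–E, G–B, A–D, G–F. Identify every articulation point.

G

Removing G increases the component count from 1 to 2, so G is a cut vertex.
By contrast removing A leaves 1 component; it is not a cut vertex. No other vertex is a cut vertex either.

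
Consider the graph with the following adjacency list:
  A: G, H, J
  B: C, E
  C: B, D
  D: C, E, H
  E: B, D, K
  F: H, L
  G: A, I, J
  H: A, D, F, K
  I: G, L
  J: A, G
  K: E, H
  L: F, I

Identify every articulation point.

H

Removing H increases the component count from 1 to 2, so H is a cut vertex.
By contrast removing B leaves 1 component; it is not a cut vertex. No other vertex is a cut vertex either.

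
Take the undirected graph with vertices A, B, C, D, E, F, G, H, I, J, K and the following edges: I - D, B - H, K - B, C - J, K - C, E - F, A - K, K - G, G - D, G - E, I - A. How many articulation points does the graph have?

Removing B increases the component count from 1 to 2, so B is a cut vertex.
Removing C increases the component count from 1 to 2, so C is a cut vertex.
Removing E increases the component count from 1 to 2, so E is a cut vertex.
Likewise G, K are cut vertices.
By contrast removing H leaves 1 component; it is not a cut vertex. No other vertex is a cut vertex either.

5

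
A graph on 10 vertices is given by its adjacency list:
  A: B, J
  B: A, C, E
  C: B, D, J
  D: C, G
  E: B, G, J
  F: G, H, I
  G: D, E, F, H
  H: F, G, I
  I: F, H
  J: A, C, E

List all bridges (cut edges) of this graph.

none

The edges on the cycle C-B-A-J-C are not bridges since each lies on that cycle.
Every edge lies on some cycle, so there are no bridges.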